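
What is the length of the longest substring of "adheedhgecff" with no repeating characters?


Input: "adheedhgecff"
Sliding window (track last position of each char):
  Position 0 ('a'): window [0,0] length 1 -- new best
  Position 1 ('d'): window [0,1] length 2 -- new best
  Position 2 ('h'): window [0,2] length 3 -- new best
  Position 3 ('e'): window [0,3] length 4 -- new best
  Position 4 ('e'): repeat (last at 3), move window start to 4
  Position 4 ('e'): window [4,4] length 1
  Position 5 ('d'): window [4,5] length 2
  Position 6 ('h'): window [4,6] length 3
  Position 7 ('g'): window [4,7] length 4
  Position 8 ('e'): repeat (last at 4), move window start to 5
  Position 8 ('e'): window [5,8] length 4
  Position 9 ('c'): window [5,9] length 5 -- new best
  Position 10 ('f'): window [5,10] length 6 -- new best
  Position 11 ('f'): repeat (last at 10), move window start to 11
  Position 11 ('f'): window [11,11] length 1
Longest substring with no repeats: "dhgecf" with length 6

6


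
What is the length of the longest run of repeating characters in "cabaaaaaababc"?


Input: "cabaaaaaababc"
Scanning for longest run:
  Position 1 ('a'): new char, reset run to 1
  Position 2 ('b'): new char, reset run to 1
  Position 3 ('a'): new char, reset run to 1
  Position 4 ('a'): continues run of 'a', length=2
  Position 5 ('a'): continues run of 'a', length=3
  Position 6 ('a'): continues run of 'a', length=4
  Position 7 ('a'): continues run of 'a', length=5
  Position 8 ('a'): continues run of 'a', length=6
  Position 9 ('b'): new char, reset run to 1
  Position 10 ('a'): new char, reset run to 1
  Position 11 ('b'): new char, reset run to 1
  Position 12 ('c'): new char, reset run to 1
Longest run: 'a' with length 6

6


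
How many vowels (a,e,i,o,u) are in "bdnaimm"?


Input: bdnaimm
Checking each character:
  'b' at position 0: consonant
  'd' at position 1: consonant
  'n' at position 2: consonant
  'a' at position 3: vowel (running total: 1)
  'i' at position 4: vowel (running total: 2)
  'm' at position 5: consonant
  'm' at position 6: consonant
Total vowels: 2

2


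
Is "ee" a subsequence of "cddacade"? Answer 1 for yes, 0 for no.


Check if "ee" is a subsequence of "cddacade"
Greedy scan:
  Position 0 ('c'): no match needed
  Position 1 ('d'): no match needed
  Position 2 ('d'): no match needed
  Position 3 ('a'): no match needed
  Position 4 ('c'): no match needed
  Position 5 ('a'): no match needed
  Position 6 ('d'): no match needed
  Position 7 ('e'): matches sub[0] = 'e'
Only matched 1/2 characters => not a subsequence

0


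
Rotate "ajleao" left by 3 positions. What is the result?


Input: "ajleao", rotate left by 3
First 3 characters: "ajl"
Remaining characters: "eao"
Concatenate remaining + first: "eao" + "ajl" = "eaoajl"

eaoajl


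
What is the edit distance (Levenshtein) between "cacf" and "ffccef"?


Computing edit distance: "cacf" -> "ffccef"
DP table:
           f    f    c    c    e    f
      0    1    2    3    4    5    6
  c   1    1    2    2    3    4    5
  a   2    2    2    3    3    4    5
  c   3    3    3    2    3    4    5
  f   4    3    3    3    3    4    4
Edit distance = dp[4][6] = 4

4


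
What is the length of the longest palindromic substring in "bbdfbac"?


Input: "bbdfbac"
Checking substrings for palindromes:
  [0:2] "bb" (len 2) => palindrome
Longest palindromic substring: "bb" with length 2

2


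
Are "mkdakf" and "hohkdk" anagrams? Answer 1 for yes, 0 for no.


Strings: "mkdakf", "hohkdk"
Sorted first:  adfkkm
Sorted second: dhhkko
Differ at position 0: 'a' vs 'd' => not anagrams

0


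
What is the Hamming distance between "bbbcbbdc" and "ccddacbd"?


Comparing "bbbcbbdc" and "ccddacbd" position by position:
  Position 0: 'b' vs 'c' => differ
  Position 1: 'b' vs 'c' => differ
  Position 2: 'b' vs 'd' => differ
  Position 3: 'c' vs 'd' => differ
  Position 4: 'b' vs 'a' => differ
  Position 5: 'b' vs 'c' => differ
  Position 6: 'd' vs 'b' => differ
  Position 7: 'c' vs 'd' => differ
Total differences (Hamming distance): 8

8


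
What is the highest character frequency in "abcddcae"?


Input: abcddcae
Character counts:
  'a': 2
  'b': 1
  'c': 2
  'd': 2
  'e': 1
Maximum frequency: 2

2


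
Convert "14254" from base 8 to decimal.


Input: "14254" in base 8
Positional expansion:
  Digit '1' (value 1) x 8^4 = 4096
  Digit '4' (value 4) x 8^3 = 2048
  Digit '2' (value 2) x 8^2 = 128
  Digit '5' (value 5) x 8^1 = 40
  Digit '4' (value 4) x 8^0 = 4
Sum = 6316

6316


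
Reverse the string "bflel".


Input: bflel
Reading characters right to left:
  Position 4: 'l'
  Position 3: 'e'
  Position 2: 'l'
  Position 1: 'f'
  Position 0: 'b'
Reversed: lelfb

lelfb


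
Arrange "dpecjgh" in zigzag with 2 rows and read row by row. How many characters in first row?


Zigzag "dpecjgh" into 2 rows:
Placing characters:
  'd' => row 0
  'p' => row 1
  'e' => row 0
  'c' => row 1
  'j' => row 0
  'g' => row 1
  'h' => row 0
Rows:
  Row 0: "dejh"
  Row 1: "pcg"
First row length: 4

4


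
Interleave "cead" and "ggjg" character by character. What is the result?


Interleaving "cead" and "ggjg":
  Position 0: 'c' from first, 'g' from second => "cg"
  Position 1: 'e' from first, 'g' from second => "eg"
  Position 2: 'a' from first, 'j' from second => "aj"
  Position 3: 'd' from first, 'g' from second => "dg"
Result: cgegajdg

cgegajdg


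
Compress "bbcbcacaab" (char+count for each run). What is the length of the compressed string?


Input: bbcbcacaab
Runs:
  'b' x 2 => "b2"
  'c' x 1 => "c1"
  'b' x 1 => "b1"
  'c' x 1 => "c1"
  'a' x 1 => "a1"
  'c' x 1 => "c1"
  'a' x 2 => "a2"
  'b' x 1 => "b1"
Compressed: "b2c1b1c1a1c1a2b1"
Compressed length: 16

16


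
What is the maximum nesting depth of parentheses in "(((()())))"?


Input: "(((()())))"
Tracking depth:
  Position 0 '(': depth becomes 1
  Position 1 '(': depth becomes 2
  Position 2 '(': depth becomes 3
  Position 3 '(': depth becomes 4
  Position 4 ')': depth becomes 3
  Position 5 '(': depth becomes 4
  Position 6 ')': depth becomes 3
  Position 7 ')': depth becomes 2
  Position 8 ')': depth becomes 1
  Position 9 ')': depth becomes 0
Maximum depth reached: 4

4


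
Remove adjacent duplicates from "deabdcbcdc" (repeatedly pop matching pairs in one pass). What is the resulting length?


Input: deabdcbcdc
Stack-based adjacent duplicate removal:
  Read 'd': push. Stack: d
  Read 'e': push. Stack: de
  Read 'a': push. Stack: dea
  Read 'b': push. Stack: deab
  Read 'd': push. Stack: deabd
  Read 'c': push. Stack: deabdc
  Read 'b': push. Stack: deabdcb
  Read 'c': push. Stack: deabdcbc
  Read 'd': push. Stack: deabdcbcd
  Read 'c': push. Stack: deabdcbcdc
Final stack: "deabdcbcdc" (length 10)

10


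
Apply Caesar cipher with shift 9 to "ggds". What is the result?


Caesar cipher: shift "ggds" by 9
  'g' (pos 6) + 9 = pos 15 = 'p'
  'g' (pos 6) + 9 = pos 15 = 'p'
  'd' (pos 3) + 9 = pos 12 = 'm'
  's' (pos 18) + 9 = pos 1 = 'b'
Result: ppmb

ppmb


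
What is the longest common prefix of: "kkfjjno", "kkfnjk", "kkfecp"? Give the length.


Words: kkfjjno, kkfnjk, kkfecp
  Position 0: all 'k' => match
  Position 1: all 'k' => match
  Position 2: all 'f' => match
  Position 3: ('j', 'n', 'e') => mismatch, stop
LCP = "kkf" (length 3)

3


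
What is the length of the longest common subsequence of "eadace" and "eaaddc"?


LCS of "eadace" and "eaaddc"
DP table:
           e    a    a    d    d    c
      0    0    0    0    0    0    0
  e   0    1    1    1    1    1    1
  a   0    1    2    2    2    2    2
  d   0    1    2    2    3    3    3
  a   0    1    2    3    3    3    3
  c   0    1    2    3    3    3    4
  e   0    1    2    3    3    3    4
LCS length = dp[6][6] = 4

4


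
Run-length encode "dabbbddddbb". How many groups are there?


Input: dabbbddddbb
Scanning for consecutive runs:
  Group 1: 'd' x 1 (positions 0-0)
  Group 2: 'a' x 1 (positions 1-1)
  Group 3: 'b' x 3 (positions 2-4)
  Group 4: 'd' x 4 (positions 5-8)
  Group 5: 'b' x 2 (positions 9-10)
Total groups: 5

5


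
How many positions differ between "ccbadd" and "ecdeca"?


Comparing "ccbadd" and "ecdeca" position by position:
  Position 0: 'c' vs 'e' => DIFFER
  Position 1: 'c' vs 'c' => same
  Position 2: 'b' vs 'd' => DIFFER
  Position 3: 'a' vs 'e' => DIFFER
  Position 4: 'd' vs 'c' => DIFFER
  Position 5: 'd' vs 'a' => DIFFER
Positions that differ: 5

5


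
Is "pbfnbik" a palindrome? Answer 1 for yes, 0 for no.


Input: pbfnbik
Reversed: kibnfbp
  Compare pos 0 ('p') with pos 6 ('k'): MISMATCH
  Compare pos 1 ('b') with pos 5 ('i'): MISMATCH
  Compare pos 2 ('f') with pos 4 ('b'): MISMATCH
Result: not a palindrome

0


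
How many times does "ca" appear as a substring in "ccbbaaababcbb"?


Searching for "ca" in "ccbbaaababcbb"
Scanning each position:
  Position 0: "cc" => no
  Position 1: "cb" => no
  Position 2: "bb" => no
  Position 3: "ba" => no
  Position 4: "aa" => no
  Position 5: "aa" => no
  Position 6: "ab" => no
  Position 7: "ba" => no
  Position 8: "ab" => no
  Position 9: "bc" => no
  Position 10: "cb" => no
  Position 11: "bb" => no
Total occurrences: 0

0


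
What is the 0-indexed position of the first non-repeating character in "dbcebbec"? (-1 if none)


Input: dbcebbec
Character frequencies:
  'b': 3
  'c': 2
  'd': 1
  'e': 2
Scanning left to right for freq == 1:
  Position 0 ('d'): unique! => answer = 0

0


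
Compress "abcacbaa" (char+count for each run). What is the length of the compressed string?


Input: abcacbaa
Runs:
  'a' x 1 => "a1"
  'b' x 1 => "b1"
  'c' x 1 => "c1"
  'a' x 1 => "a1"
  'c' x 1 => "c1"
  'b' x 1 => "b1"
  'a' x 2 => "a2"
Compressed: "a1b1c1a1c1b1a2"
Compressed length: 14

14


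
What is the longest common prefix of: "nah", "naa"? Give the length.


Words: nah, naa
  Position 0: all 'n' => match
  Position 1: all 'a' => match
  Position 2: ('h', 'a') => mismatch, stop
LCP = "na" (length 2)

2


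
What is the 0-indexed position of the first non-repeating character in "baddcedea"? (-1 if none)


Input: baddcedea
Character frequencies:
  'a': 2
  'b': 1
  'c': 1
  'd': 3
  'e': 2
Scanning left to right for freq == 1:
  Position 0 ('b'): unique! => answer = 0

0


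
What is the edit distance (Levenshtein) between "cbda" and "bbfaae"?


Computing edit distance: "cbda" -> "bbfaae"
DP table:
           b    b    f    a    a    e
      0    1    2    3    4    5    6
  c   1    1    2    3    4    5    6
  b   2    1    1    2    3    4    5
  d   3    2    2    2    3    4    5
  a   4    3    3    3    2    3    4
Edit distance = dp[4][6] = 4

4


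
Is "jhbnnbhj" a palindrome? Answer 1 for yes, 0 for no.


Input: jhbnnbhj
Reversed: jhbnnbhj
  Compare pos 0 ('j') with pos 7 ('j'): match
  Compare pos 1 ('h') with pos 6 ('h'): match
  Compare pos 2 ('b') with pos 5 ('b'): match
  Compare pos 3 ('n') with pos 4 ('n'): match
Result: palindrome

1


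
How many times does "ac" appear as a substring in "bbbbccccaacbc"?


Searching for "ac" in "bbbbccccaacbc"
Scanning each position:
  Position 0: "bb" => no
  Position 1: "bb" => no
  Position 2: "bb" => no
  Position 3: "bc" => no
  Position 4: "cc" => no
  Position 5: "cc" => no
  Position 6: "cc" => no
  Position 7: "ca" => no
  Position 8: "aa" => no
  Position 9: "ac" => MATCH
  Position 10: "cb" => no
  Position 11: "bc" => no
Total occurrences: 1

1


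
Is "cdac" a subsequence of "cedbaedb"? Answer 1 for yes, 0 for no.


Check if "cdac" is a subsequence of "cedbaedb"
Greedy scan:
  Position 0 ('c'): matches sub[0] = 'c'
  Position 1 ('e'): no match needed
  Position 2 ('d'): matches sub[1] = 'd'
  Position 3 ('b'): no match needed
  Position 4 ('a'): matches sub[2] = 'a'
  Position 5 ('e'): no match needed
  Position 6 ('d'): no match needed
  Position 7 ('b'): no match needed
Only matched 3/4 characters => not a subsequence

0


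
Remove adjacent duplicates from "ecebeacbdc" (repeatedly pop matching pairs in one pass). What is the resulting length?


Input: ecebeacbdc
Stack-based adjacent duplicate removal:
  Read 'e': push. Stack: e
  Read 'c': push. Stack: ec
  Read 'e': push. Stack: ece
  Read 'b': push. Stack: eceb
  Read 'e': push. Stack: ecebe
  Read 'a': push. Stack: ecebea
  Read 'c': push. Stack: ecebeac
  Read 'b': push. Stack: ecebeacb
  Read 'd': push. Stack: ecebeacbd
  Read 'c': push. Stack: ecebeacbdc
Final stack: "ecebeacbdc" (length 10)

10


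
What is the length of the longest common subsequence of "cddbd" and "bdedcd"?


LCS of "cddbd" and "bdedcd"
DP table:
           b    d    e    d    c    d
      0    0    0    0    0    0    0
  c   0    0    0    0    0    1    1
  d   0    0    1    1    1    1    2
  d   0    0    1    1    2    2    2
  b   0    1    1    1    2    2    2
  d   0    1    2    2    2    2    3
LCS length = dp[5][6] = 3

3


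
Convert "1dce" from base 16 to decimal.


Input: "1dce" in base 16
Positional expansion:
  Digit '1' (value 1) x 16^3 = 4096
  Digit 'd' (value 13) x 16^2 = 3328
  Digit 'c' (value 12) x 16^1 = 192
  Digit 'e' (value 14) x 16^0 = 14
Sum = 7630

7630


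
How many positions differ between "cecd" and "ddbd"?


Comparing "cecd" and "ddbd" position by position:
  Position 0: 'c' vs 'd' => DIFFER
  Position 1: 'e' vs 'd' => DIFFER
  Position 2: 'c' vs 'b' => DIFFER
  Position 3: 'd' vs 'd' => same
Positions that differ: 3

3


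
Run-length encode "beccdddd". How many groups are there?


Input: beccdddd
Scanning for consecutive runs:
  Group 1: 'b' x 1 (positions 0-0)
  Group 2: 'e' x 1 (positions 1-1)
  Group 3: 'c' x 2 (positions 2-3)
  Group 4: 'd' x 4 (positions 4-7)
Total groups: 4

4


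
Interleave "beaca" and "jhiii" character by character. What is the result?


Interleaving "beaca" and "jhiii":
  Position 0: 'b' from first, 'j' from second => "bj"
  Position 1: 'e' from first, 'h' from second => "eh"
  Position 2: 'a' from first, 'i' from second => "ai"
  Position 3: 'c' from first, 'i' from second => "ci"
  Position 4: 'a' from first, 'i' from second => "ai"
Result: bjehaiciai

bjehaiciai


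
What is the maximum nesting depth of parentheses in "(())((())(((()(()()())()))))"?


Input: "(())((())(((()(()()())()))))"
Tracking depth:
  Position 0 '(': depth becomes 1
  Position 1 '(': depth becomes 2
  Position 2 ')': depth becomes 1
  Position 3 ')': depth becomes 0
  Position 4 '(': depth becomes 1
  Position 5 '(': depth becomes 2
  Position 6 '(': depth becomes 3
  Position 7 ')': depth becomes 2
  Position 8 ')': depth becomes 1
  Position 9 '(': depth becomes 2
  Position 10 '(': depth becomes 3
  Position 11 '(': depth becomes 4
  Position 12 '(': depth becomes 5
  Position 13 ')': depth becomes 4
  Position 14 '(': depth becomes 5
  Position 15 '(': depth becomes 6
  Position 16 ')': depth becomes 5
  Position 17 '(': depth becomes 6
  Position 18 ')': depth becomes 5
  Position 19 '(': depth becomes 6
  Position 20 ')': depth becomes 5
  Position 21 ')': depth becomes 4
  Position 22 '(': depth becomes 5
  Position 23 ')': depth becomes 4
  Position 24 ')': depth becomes 3
  Position 25 ')': depth becomes 2
  Position 26 ')': depth becomes 1
  Position 27 ')': depth becomes 0
Maximum depth reached: 6

6


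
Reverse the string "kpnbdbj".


Input: kpnbdbj
Reading characters right to left:
  Position 6: 'j'
  Position 5: 'b'
  Position 4: 'd'
  Position 3: 'b'
  Position 2: 'n'
  Position 1: 'p'
  Position 0: 'k'
Reversed: jbdbnpk

jbdbnpk


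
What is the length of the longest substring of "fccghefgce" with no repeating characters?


Input: "fccghefgce"
Sliding window (track last position of each char):
  Position 0 ('f'): window [0,0] length 1 -- new best
  Position 1 ('c'): window [0,1] length 2 -- new best
  Position 2 ('c'): repeat (last at 1), move window start to 2
  Position 2 ('c'): window [2,2] length 1
  Position 3 ('g'): window [2,3] length 2
  Position 4 ('h'): window [2,4] length 3 -- new best
  Position 5 ('e'): window [2,5] length 4 -- new best
  Position 6 ('f'): window [2,6] length 5 -- new best
  Position 7 ('g'): repeat (last at 3), move window start to 4
  Position 7 ('g'): window [4,7] length 4
  Position 8 ('c'): window [4,8] length 5
  Position 9 ('e'): repeat (last at 5), move window start to 6
  Position 9 ('e'): window [6,9] length 4
Longest substring with no repeats: "cghef" with length 5

5


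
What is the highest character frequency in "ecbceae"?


Input: ecbceae
Character counts:
  'a': 1
  'b': 1
  'c': 2
  'e': 3
Maximum frequency: 3

3


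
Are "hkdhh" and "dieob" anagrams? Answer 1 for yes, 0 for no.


Strings: "hkdhh", "dieob"
Sorted first:  dhhhk
Sorted second: bdeio
Differ at position 0: 'd' vs 'b' => not anagrams

0


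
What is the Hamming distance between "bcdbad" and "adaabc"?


Comparing "bcdbad" and "adaabc" position by position:
  Position 0: 'b' vs 'a' => differ
  Position 1: 'c' vs 'd' => differ
  Position 2: 'd' vs 'a' => differ
  Position 3: 'b' vs 'a' => differ
  Position 4: 'a' vs 'b' => differ
  Position 5: 'd' vs 'c' => differ
Total differences (Hamming distance): 6

6


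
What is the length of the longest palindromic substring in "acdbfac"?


Input: "acdbfac"
Checking substrings for palindromes:
  No multi-char palindromic substrings found
Longest palindromic substring: "a" with length 1

1


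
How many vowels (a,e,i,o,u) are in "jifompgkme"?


Input: jifompgkme
Checking each character:
  'j' at position 0: consonant
  'i' at position 1: vowel (running total: 1)
  'f' at position 2: consonant
  'o' at position 3: vowel (running total: 2)
  'm' at position 4: consonant
  'p' at position 5: consonant
  'g' at position 6: consonant
  'k' at position 7: consonant
  'm' at position 8: consonant
  'e' at position 9: vowel (running total: 3)
Total vowels: 3

3


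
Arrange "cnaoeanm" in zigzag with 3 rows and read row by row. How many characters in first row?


Zigzag "cnaoeanm" into 3 rows:
Placing characters:
  'c' => row 0
  'n' => row 1
  'a' => row 2
  'o' => row 1
  'e' => row 0
  'a' => row 1
  'n' => row 2
  'm' => row 1
Rows:
  Row 0: "ce"
  Row 1: "noam"
  Row 2: "an"
First row length: 2

2


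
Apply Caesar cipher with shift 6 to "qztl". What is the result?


Caesar cipher: shift "qztl" by 6
  'q' (pos 16) + 6 = pos 22 = 'w'
  'z' (pos 25) + 6 = pos 5 = 'f'
  't' (pos 19) + 6 = pos 25 = 'z'
  'l' (pos 11) + 6 = pos 17 = 'r'
Result: wfzr

wfzr


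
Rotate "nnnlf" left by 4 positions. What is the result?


Input: "nnnlf", rotate left by 4
First 4 characters: "nnnl"
Remaining characters: "f"
Concatenate remaining + first: "f" + "nnnl" = "fnnnl"

fnnnl


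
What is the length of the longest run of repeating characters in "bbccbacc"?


Input: "bbccbacc"
Scanning for longest run:
  Position 1 ('b'): continues run of 'b', length=2
  Position 2 ('c'): new char, reset run to 1
  Position 3 ('c'): continues run of 'c', length=2
  Position 4 ('b'): new char, reset run to 1
  Position 5 ('a'): new char, reset run to 1
  Position 6 ('c'): new char, reset run to 1
  Position 7 ('c'): continues run of 'c', length=2
Longest run: 'b' with length 2

2


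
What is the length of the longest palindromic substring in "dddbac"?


Input: "dddbac"
Checking substrings for palindromes:
  [0:3] "ddd" (len 3) => palindrome
  [0:2] "dd" (len 2) => palindrome
  [1:3] "dd" (len 2) => palindrome
Longest palindromic substring: "ddd" with length 3

3


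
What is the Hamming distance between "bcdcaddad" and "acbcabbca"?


Comparing "bcdcaddad" and "acbcabbca" position by position:
  Position 0: 'b' vs 'a' => differ
  Position 1: 'c' vs 'c' => same
  Position 2: 'd' vs 'b' => differ
  Position 3: 'c' vs 'c' => same
  Position 4: 'a' vs 'a' => same
  Position 5: 'd' vs 'b' => differ
  Position 6: 'd' vs 'b' => differ
  Position 7: 'a' vs 'c' => differ
  Position 8: 'd' vs 'a' => differ
Total differences (Hamming distance): 6

6


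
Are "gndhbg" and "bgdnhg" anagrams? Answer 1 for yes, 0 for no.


Strings: "gndhbg", "bgdnhg"
Sorted first:  bdgghn
Sorted second: bdgghn
Sorted forms match => anagrams

1


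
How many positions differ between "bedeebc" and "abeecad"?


Comparing "bedeebc" and "abeecad" position by position:
  Position 0: 'b' vs 'a' => DIFFER
  Position 1: 'e' vs 'b' => DIFFER
  Position 2: 'd' vs 'e' => DIFFER
  Position 3: 'e' vs 'e' => same
  Position 4: 'e' vs 'c' => DIFFER
  Position 5: 'b' vs 'a' => DIFFER
  Position 6: 'c' vs 'd' => DIFFER
Positions that differ: 6

6


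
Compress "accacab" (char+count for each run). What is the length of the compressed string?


Input: accacab
Runs:
  'a' x 1 => "a1"
  'c' x 2 => "c2"
  'a' x 1 => "a1"
  'c' x 1 => "c1"
  'a' x 1 => "a1"
  'b' x 1 => "b1"
Compressed: "a1c2a1c1a1b1"
Compressed length: 12

12


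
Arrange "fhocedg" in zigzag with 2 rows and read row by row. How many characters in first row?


Zigzag "fhocedg" into 2 rows:
Placing characters:
  'f' => row 0
  'h' => row 1
  'o' => row 0
  'c' => row 1
  'e' => row 0
  'd' => row 1
  'g' => row 0
Rows:
  Row 0: "foeg"
  Row 1: "hcd"
First row length: 4

4


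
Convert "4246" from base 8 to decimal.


Input: "4246" in base 8
Positional expansion:
  Digit '4' (value 4) x 8^3 = 2048
  Digit '2' (value 2) x 8^2 = 128
  Digit '4' (value 4) x 8^1 = 32
  Digit '6' (value 6) x 8^0 = 6
Sum = 2214

2214


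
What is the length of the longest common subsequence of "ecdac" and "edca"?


LCS of "ecdac" and "edca"
DP table:
           e    d    c    a
      0    0    0    0    0
  e   0    1    1    1    1
  c   0    1    1    2    2
  d   0    1    2    2    2
  a   0    1    2    2    3
  c   0    1    2    3    3
LCS length = dp[5][4] = 3

3


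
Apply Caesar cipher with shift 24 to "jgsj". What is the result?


Caesar cipher: shift "jgsj" by 24
  'j' (pos 9) + 24 = pos 7 = 'h'
  'g' (pos 6) + 24 = pos 4 = 'e'
  's' (pos 18) + 24 = pos 16 = 'q'
  'j' (pos 9) + 24 = pos 7 = 'h'
Result: heqh

heqh


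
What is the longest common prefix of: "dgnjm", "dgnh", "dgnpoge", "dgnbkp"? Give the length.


Words: dgnjm, dgnh, dgnpoge, dgnbkp
  Position 0: all 'd' => match
  Position 1: all 'g' => match
  Position 2: all 'n' => match
  Position 3: ('j', 'h', 'p', 'b') => mismatch, stop
LCP = "dgn" (length 3)

3


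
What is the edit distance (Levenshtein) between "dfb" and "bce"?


Computing edit distance: "dfb" -> "bce"
DP table:
           b    c    e
      0    1    2    3
  d   1    1    2    3
  f   2    2    2    3
  b   3    2    3    3
Edit distance = dp[3][3] = 3

3


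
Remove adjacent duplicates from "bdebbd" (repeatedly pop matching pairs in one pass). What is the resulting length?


Input: bdebbd
Stack-based adjacent duplicate removal:
  Read 'b': push. Stack: b
  Read 'd': push. Stack: bd
  Read 'e': push. Stack: bde
  Read 'b': push. Stack: bdeb
  Read 'b': matches stack top 'b' => pop. Stack: bde
  Read 'd': push. Stack: bded
Final stack: "bded" (length 4)

4


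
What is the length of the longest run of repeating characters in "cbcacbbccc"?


Input: "cbcacbbccc"
Scanning for longest run:
  Position 1 ('b'): new char, reset run to 1
  Position 2 ('c'): new char, reset run to 1
  Position 3 ('a'): new char, reset run to 1
  Position 4 ('c'): new char, reset run to 1
  Position 5 ('b'): new char, reset run to 1
  Position 6 ('b'): continues run of 'b', length=2
  Position 7 ('c'): new char, reset run to 1
  Position 8 ('c'): continues run of 'c', length=2
  Position 9 ('c'): continues run of 'c', length=3
Longest run: 'c' with length 3

3


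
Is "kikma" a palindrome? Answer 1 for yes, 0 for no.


Input: kikma
Reversed: amkik
  Compare pos 0 ('k') with pos 4 ('a'): MISMATCH
  Compare pos 1 ('i') with pos 3 ('m'): MISMATCH
Result: not a palindrome

0


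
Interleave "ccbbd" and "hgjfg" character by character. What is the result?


Interleaving "ccbbd" and "hgjfg":
  Position 0: 'c' from first, 'h' from second => "ch"
  Position 1: 'c' from first, 'g' from second => "cg"
  Position 2: 'b' from first, 'j' from second => "bj"
  Position 3: 'b' from first, 'f' from second => "bf"
  Position 4: 'd' from first, 'g' from second => "dg"
Result: chcgbjbfdg

chcgbjbfdg


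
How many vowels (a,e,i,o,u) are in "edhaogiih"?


Input: edhaogiih
Checking each character:
  'e' at position 0: vowel (running total: 1)
  'd' at position 1: consonant
  'h' at position 2: consonant
  'a' at position 3: vowel (running total: 2)
  'o' at position 4: vowel (running total: 3)
  'g' at position 5: consonant
  'i' at position 6: vowel (running total: 4)
  'i' at position 7: vowel (running total: 5)
  'h' at position 8: consonant
Total vowels: 5

5


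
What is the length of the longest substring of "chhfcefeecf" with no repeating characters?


Input: "chhfcefeecf"
Sliding window (track last position of each char):
  Position 0 ('c'): window [0,0] length 1 -- new best
  Position 1 ('h'): window [0,1] length 2 -- new best
  Position 2 ('h'): repeat (last at 1), move window start to 2
  Position 2 ('h'): window [2,2] length 1
  Position 3 ('f'): window [2,3] length 2
  Position 4 ('c'): window [2,4] length 3 -- new best
  Position 5 ('e'): window [2,5] length 4 -- new best
  Position 6 ('f'): repeat (last at 3), move window start to 4
  Position 6 ('f'): window [4,6] length 3
  Position 7 ('e'): repeat (last at 5), move window start to 6
  Position 7 ('e'): window [6,7] length 2
  Position 8 ('e'): repeat (last at 7), move window start to 8
  Position 8 ('e'): window [8,8] length 1
  Position 9 ('c'): window [8,9] length 2
  Position 10 ('f'): window [8,10] length 3
Longest substring with no repeats: "hfce" with length 4

4


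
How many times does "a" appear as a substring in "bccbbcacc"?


Searching for "a" in "bccbbcacc"
Scanning each position:
  Position 0: "b" => no
  Position 1: "c" => no
  Position 2: "c" => no
  Position 3: "b" => no
  Position 4: "b" => no
  Position 5: "c" => no
  Position 6: "a" => MATCH
  Position 7: "c" => no
  Position 8: "c" => no
Total occurrences: 1

1


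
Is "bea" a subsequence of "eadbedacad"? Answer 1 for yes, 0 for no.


Check if "bea" is a subsequence of "eadbedacad"
Greedy scan:
  Position 0 ('e'): no match needed
  Position 1 ('a'): no match needed
  Position 2 ('d'): no match needed
  Position 3 ('b'): matches sub[0] = 'b'
  Position 4 ('e'): matches sub[1] = 'e'
  Position 5 ('d'): no match needed
  Position 6 ('a'): matches sub[2] = 'a'
  Position 7 ('c'): no match needed
  Position 8 ('a'): no match needed
  Position 9 ('d'): no match needed
All 3 characters matched => is a subsequence

1


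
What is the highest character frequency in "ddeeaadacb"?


Input: ddeeaadacb
Character counts:
  'a': 3
  'b': 1
  'c': 1
  'd': 3
  'e': 2
Maximum frequency: 3

3


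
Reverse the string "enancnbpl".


Input: enancnbpl
Reading characters right to left:
  Position 8: 'l'
  Position 7: 'p'
  Position 6: 'b'
  Position 5: 'n'
  Position 4: 'c'
  Position 3: 'n'
  Position 2: 'a'
  Position 1: 'n'
  Position 0: 'e'
Reversed: lpbncnane

lpbncnane


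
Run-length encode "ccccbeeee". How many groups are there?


Input: ccccbeeee
Scanning for consecutive runs:
  Group 1: 'c' x 4 (positions 0-3)
  Group 2: 'b' x 1 (positions 4-4)
  Group 3: 'e' x 4 (positions 5-8)
Total groups: 3

3


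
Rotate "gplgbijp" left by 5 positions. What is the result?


Input: "gplgbijp", rotate left by 5
First 5 characters: "gplgb"
Remaining characters: "ijp"
Concatenate remaining + first: "ijp" + "gplgb" = "ijpgplgb"

ijpgplgb


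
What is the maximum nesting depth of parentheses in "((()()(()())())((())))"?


Input: "((()()(()())())((())))"
Tracking depth:
  Position 0 '(': depth becomes 1
  Position 1 '(': depth becomes 2
  Position 2 '(': depth becomes 3
  Position 3 ')': depth becomes 2
  Position 4 '(': depth becomes 3
  Position 5 ')': depth becomes 2
  Position 6 '(': depth becomes 3
  Position 7 '(': depth becomes 4
  Position 8 ')': depth becomes 3
  Position 9 '(': depth becomes 4
  Position 10 ')': depth becomes 3
  Position 11 ')': depth becomes 2
  Position 12 '(': depth becomes 3
  Position 13 ')': depth becomes 2
  Position 14 ')': depth becomes 1
  Position 15 '(': depth becomes 2
  Position 16 '(': depth becomes 3
  Position 17 '(': depth becomes 4
  Position 18 ')': depth becomes 3
  Position 19 ')': depth becomes 2
  Position 20 ')': depth becomes 1
  Position 21 ')': depth becomes 0
Maximum depth reached: 4

4


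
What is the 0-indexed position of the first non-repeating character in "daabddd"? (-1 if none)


Input: daabddd
Character frequencies:
  'a': 2
  'b': 1
  'd': 4
Scanning left to right for freq == 1:
  Position 0 ('d'): freq=4, skip
  Position 1 ('a'): freq=2, skip
  Position 2 ('a'): freq=2, skip
  Position 3 ('b'): unique! => answer = 3

3


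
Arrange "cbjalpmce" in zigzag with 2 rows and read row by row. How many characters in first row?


Zigzag "cbjalpmce" into 2 rows:
Placing characters:
  'c' => row 0
  'b' => row 1
  'j' => row 0
  'a' => row 1
  'l' => row 0
  'p' => row 1
  'm' => row 0
  'c' => row 1
  'e' => row 0
Rows:
  Row 0: "cjlme"
  Row 1: "bapc"
First row length: 5

5


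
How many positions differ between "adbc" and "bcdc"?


Comparing "adbc" and "bcdc" position by position:
  Position 0: 'a' vs 'b' => DIFFER
  Position 1: 'd' vs 'c' => DIFFER
  Position 2: 'b' vs 'd' => DIFFER
  Position 3: 'c' vs 'c' => same
Positions that differ: 3

3


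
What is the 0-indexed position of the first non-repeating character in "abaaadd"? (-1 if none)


Input: abaaadd
Character frequencies:
  'a': 4
  'b': 1
  'd': 2
Scanning left to right for freq == 1:
  Position 0 ('a'): freq=4, skip
  Position 1 ('b'): unique! => answer = 1

1


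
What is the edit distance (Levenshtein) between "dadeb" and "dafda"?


Computing edit distance: "dadeb" -> "dafda"
DP table:
           d    a    f    d    a
      0    1    2    3    4    5
  d   1    0    1    2    3    4
  a   2    1    0    1    2    3
  d   3    2    1    1    1    2
  e   4    3    2    2    2    2
  b   5    4    3    3    3    3
Edit distance = dp[5][5] = 3

3


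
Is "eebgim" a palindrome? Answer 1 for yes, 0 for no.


Input: eebgim
Reversed: migbee
  Compare pos 0 ('e') with pos 5 ('m'): MISMATCH
  Compare pos 1 ('e') with pos 4 ('i'): MISMATCH
  Compare pos 2 ('b') with pos 3 ('g'): MISMATCH
Result: not a palindrome

0


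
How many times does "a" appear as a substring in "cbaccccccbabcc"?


Searching for "a" in "cbaccccccbabcc"
Scanning each position:
  Position 0: "c" => no
  Position 1: "b" => no
  Position 2: "a" => MATCH
  Position 3: "c" => no
  Position 4: "c" => no
  Position 5: "c" => no
  Position 6: "c" => no
  Position 7: "c" => no
  Position 8: "c" => no
  Position 9: "b" => no
  Position 10: "a" => MATCH
  Position 11: "b" => no
  Position 12: "c" => no
  Position 13: "c" => no
Total occurrences: 2

2


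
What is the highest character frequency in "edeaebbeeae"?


Input: edeaebbeeae
Character counts:
  'a': 2
  'b': 2
  'd': 1
  'e': 6
Maximum frequency: 6

6


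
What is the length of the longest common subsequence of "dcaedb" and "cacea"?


LCS of "dcaedb" and "cacea"
DP table:
           c    a    c    e    a
      0    0    0    0    0    0
  d   0    0    0    0    0    0
  c   0    1    1    1    1    1
  a   0    1    2    2    2    2
  e   0    1    2    2    3    3
  d   0    1    2    2    3    3
  b   0    1    2    2    3    3
LCS length = dp[6][5] = 3

3


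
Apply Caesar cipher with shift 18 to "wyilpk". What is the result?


Caesar cipher: shift "wyilpk" by 18
  'w' (pos 22) + 18 = pos 14 = 'o'
  'y' (pos 24) + 18 = pos 16 = 'q'
  'i' (pos 8) + 18 = pos 0 = 'a'
  'l' (pos 11) + 18 = pos 3 = 'd'
  'p' (pos 15) + 18 = pos 7 = 'h'
  'k' (pos 10) + 18 = pos 2 = 'c'
Result: oqadhc

oqadhc


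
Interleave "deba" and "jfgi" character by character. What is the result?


Interleaving "deba" and "jfgi":
  Position 0: 'd' from first, 'j' from second => "dj"
  Position 1: 'e' from first, 'f' from second => "ef"
  Position 2: 'b' from first, 'g' from second => "bg"
  Position 3: 'a' from first, 'i' from second => "ai"
Result: djefbgai

djefbgai


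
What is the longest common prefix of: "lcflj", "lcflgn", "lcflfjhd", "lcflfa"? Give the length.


Words: lcflj, lcflgn, lcflfjhd, lcflfa
  Position 0: all 'l' => match
  Position 1: all 'c' => match
  Position 2: all 'f' => match
  Position 3: all 'l' => match
  Position 4: ('j', 'g', 'f', 'f') => mismatch, stop
LCP = "lcfl" (length 4)

4


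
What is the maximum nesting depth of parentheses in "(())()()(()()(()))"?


Input: "(())()()(()()(()))"
Tracking depth:
  Position 0 '(': depth becomes 1
  Position 1 '(': depth becomes 2
  Position 2 ')': depth becomes 1
  Position 3 ')': depth becomes 0
  Position 4 '(': depth becomes 1
  Position 5 ')': depth becomes 0
  Position 6 '(': depth becomes 1
  Position 7 ')': depth becomes 0
  Position 8 '(': depth becomes 1
  Position 9 '(': depth becomes 2
  Position 10 ')': depth becomes 1
  Position 11 '(': depth becomes 2
  Position 12 ')': depth becomes 1
  Position 13 '(': depth becomes 2
  Position 14 '(': depth becomes 3
  Position 15 ')': depth becomes 2
  Position 16 ')': depth becomes 1
  Position 17 ')': depth becomes 0
Maximum depth reached: 3

3


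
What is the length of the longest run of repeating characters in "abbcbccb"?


Input: "abbcbccb"
Scanning for longest run:
  Position 1 ('b'): new char, reset run to 1
  Position 2 ('b'): continues run of 'b', length=2
  Position 3 ('c'): new char, reset run to 1
  Position 4 ('b'): new char, reset run to 1
  Position 5 ('c'): new char, reset run to 1
  Position 6 ('c'): continues run of 'c', length=2
  Position 7 ('b'): new char, reset run to 1
Longest run: 'b' with length 2

2


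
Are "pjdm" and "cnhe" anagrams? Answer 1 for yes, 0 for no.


Strings: "pjdm", "cnhe"
Sorted first:  djmp
Sorted second: cehn
Differ at position 0: 'd' vs 'c' => not anagrams

0


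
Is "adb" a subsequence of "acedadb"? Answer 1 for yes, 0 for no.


Check if "adb" is a subsequence of "acedadb"
Greedy scan:
  Position 0 ('a'): matches sub[0] = 'a'
  Position 1 ('c'): no match needed
  Position 2 ('e'): no match needed
  Position 3 ('d'): matches sub[1] = 'd'
  Position 4 ('a'): no match needed
  Position 5 ('d'): no match needed
  Position 6 ('b'): matches sub[2] = 'b'
All 3 characters matched => is a subsequence

1


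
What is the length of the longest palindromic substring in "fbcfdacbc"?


Input: "fbcfdacbc"
Checking substrings for palindromes:
  [6:9] "cbc" (len 3) => palindrome
Longest palindromic substring: "cbc" with length 3

3


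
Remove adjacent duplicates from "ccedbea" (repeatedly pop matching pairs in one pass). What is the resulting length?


Input: ccedbea
Stack-based adjacent duplicate removal:
  Read 'c': push. Stack: c
  Read 'c': matches stack top 'c' => pop. Stack: (empty)
  Read 'e': push. Stack: e
  Read 'd': push. Stack: ed
  Read 'b': push. Stack: edb
  Read 'e': push. Stack: edbe
  Read 'a': push. Stack: edbea
Final stack: "edbea" (length 5)

5


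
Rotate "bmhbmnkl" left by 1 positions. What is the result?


Input: "bmhbmnkl", rotate left by 1
First 1 characters: "b"
Remaining characters: "mhbmnkl"
Concatenate remaining + first: "mhbmnkl" + "b" = "mhbmnklb"

mhbmnklb


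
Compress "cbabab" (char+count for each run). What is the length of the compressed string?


Input: cbabab
Runs:
  'c' x 1 => "c1"
  'b' x 1 => "b1"
  'a' x 1 => "a1"
  'b' x 1 => "b1"
  'a' x 1 => "a1"
  'b' x 1 => "b1"
Compressed: "c1b1a1b1a1b1"
Compressed length: 12

12


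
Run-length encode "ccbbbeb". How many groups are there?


Input: ccbbbeb
Scanning for consecutive runs:
  Group 1: 'c' x 2 (positions 0-1)
  Group 2: 'b' x 3 (positions 2-4)
  Group 3: 'e' x 1 (positions 5-5)
  Group 4: 'b' x 1 (positions 6-6)
Total groups: 4

4


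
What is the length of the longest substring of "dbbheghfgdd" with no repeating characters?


Input: "dbbheghfgdd"
Sliding window (track last position of each char):
  Position 0 ('d'): window [0,0] length 1 -- new best
  Position 1 ('b'): window [0,1] length 2 -- new best
  Position 2 ('b'): repeat (last at 1), move window start to 2
  Position 2 ('b'): window [2,2] length 1
  Position 3 ('h'): window [2,3] length 2
  Position 4 ('e'): window [2,4] length 3 -- new best
  Position 5 ('g'): window [2,5] length 4 -- new best
  Position 6 ('h'): repeat (last at 3), move window start to 4
  Position 6 ('h'): window [4,6] length 3
  Position 7 ('f'): window [4,7] length 4
  Position 8 ('g'): repeat (last at 5), move window start to 6
  Position 8 ('g'): window [6,8] length 3
  Position 9 ('d'): window [6,9] length 4
  Position 10 ('d'): repeat (last at 9), move window start to 10
  Position 10 ('d'): window [10,10] length 1
Longest substring with no repeats: "bheg" with length 4

4


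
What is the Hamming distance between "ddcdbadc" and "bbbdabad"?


Comparing "ddcdbadc" and "bbbdabad" position by position:
  Position 0: 'd' vs 'b' => differ
  Position 1: 'd' vs 'b' => differ
  Position 2: 'c' vs 'b' => differ
  Position 3: 'd' vs 'd' => same
  Position 4: 'b' vs 'a' => differ
  Position 5: 'a' vs 'b' => differ
  Position 6: 'd' vs 'a' => differ
  Position 7: 'c' vs 'd' => differ
Total differences (Hamming distance): 7

7


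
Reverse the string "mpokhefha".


Input: mpokhefha
Reading characters right to left:
  Position 8: 'a'
  Position 7: 'h'
  Position 6: 'f'
  Position 5: 'e'
  Position 4: 'h'
  Position 3: 'k'
  Position 2: 'o'
  Position 1: 'p'
  Position 0: 'm'
Reversed: ahfehkopm

ahfehkopm


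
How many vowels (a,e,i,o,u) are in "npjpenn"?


Input: npjpenn
Checking each character:
  'n' at position 0: consonant
  'p' at position 1: consonant
  'j' at position 2: consonant
  'p' at position 3: consonant
  'e' at position 4: vowel (running total: 1)
  'n' at position 5: consonant
  'n' at position 6: consonant
Total vowels: 1

1


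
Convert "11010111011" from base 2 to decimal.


Input: "11010111011" in base 2
Positional expansion:
  Digit '1' (value 1) x 2^10 = 1024
  Digit '1' (value 1) x 2^9 = 512
  Digit '0' (value 0) x 2^8 = 0
  Digit '1' (value 1) x 2^7 = 128
  Digit '0' (value 0) x 2^6 = 0
  Digit '1' (value 1) x 2^5 = 32
  Digit '1' (value 1) x 2^4 = 16
  Digit '1' (value 1) x 2^3 = 8
  Digit '0' (value 0) x 2^2 = 0
  Digit '1' (value 1) x 2^1 = 2
  Digit '1' (value 1) x 2^0 = 1
Sum = 1723

1723


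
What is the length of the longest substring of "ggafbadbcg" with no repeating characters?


Input: "ggafbadbcg"
Sliding window (track last position of each char):
  Position 0 ('g'): window [0,0] length 1 -- new best
  Position 1 ('g'): repeat (last at 0), move window start to 1
  Position 1 ('g'): window [1,1] length 1
  Position 2 ('a'): window [1,2] length 2 -- new best
  Position 3 ('f'): window [1,3] length 3 -- new best
  Position 4 ('b'): window [1,4] length 4 -- new best
  Position 5 ('a'): repeat (last at 2), move window start to 3
  Position 5 ('a'): window [3,5] length 3
  Position 6 ('d'): window [3,6] length 4
  Position 7 ('b'): repeat (last at 4), move window start to 5
  Position 7 ('b'): window [5,7] length 3
  Position 8 ('c'): window [5,8] length 4
  Position 9 ('g'): window [5,9] length 5 -- new best
Longest substring with no repeats: "adbcg" with length 5

5


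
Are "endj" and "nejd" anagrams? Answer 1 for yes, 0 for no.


Strings: "endj", "nejd"
Sorted first:  dejn
Sorted second: dejn
Sorted forms match => anagrams

1


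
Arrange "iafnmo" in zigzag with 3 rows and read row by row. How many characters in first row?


Zigzag "iafnmo" into 3 rows:
Placing characters:
  'i' => row 0
  'a' => row 1
  'f' => row 2
  'n' => row 1
  'm' => row 0
  'o' => row 1
Rows:
  Row 0: "im"
  Row 1: "ano"
  Row 2: "f"
First row length: 2

2


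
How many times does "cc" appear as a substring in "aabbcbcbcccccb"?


Searching for "cc" in "aabbcbcbcccccb"
Scanning each position:
  Position 0: "aa" => no
  Position 1: "ab" => no
  Position 2: "bb" => no
  Position 3: "bc" => no
  Position 4: "cb" => no
  Position 5: "bc" => no
  Position 6: "cb" => no
  Position 7: "bc" => no
  Position 8: "cc" => MATCH
  Position 9: "cc" => MATCH
  Position 10: "cc" => MATCH
  Position 11: "cc" => MATCH
  Position 12: "cb" => no
Total occurrences: 4

4
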